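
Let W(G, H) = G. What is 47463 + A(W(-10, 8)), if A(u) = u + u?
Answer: 47443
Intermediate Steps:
A(u) = 2*u
47463 + A(W(-10, 8)) = 47463 + 2*(-10) = 47463 - 20 = 47443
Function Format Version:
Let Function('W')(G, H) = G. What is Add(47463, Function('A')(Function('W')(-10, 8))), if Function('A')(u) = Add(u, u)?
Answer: 47443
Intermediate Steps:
Function('A')(u) = Mul(2, u)
Add(47463, Function('A')(Function('W')(-10, 8))) = Add(47463, Mul(2, -10)) = Add(47463, -20) = 47443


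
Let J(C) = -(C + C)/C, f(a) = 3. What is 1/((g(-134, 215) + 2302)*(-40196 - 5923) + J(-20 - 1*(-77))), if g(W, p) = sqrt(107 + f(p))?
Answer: -10616594/1127097285024589 + 46119*sqrt(110)/11270972850245890 ≈ -9.3765e-9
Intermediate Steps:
g(W, p) = sqrt(110) (g(W, p) = sqrt(107 + 3) = sqrt(110))
J(C) = -2 (J(C) = -2*C/C = -1*2 = -2)
1/((g(-134, 215) + 2302)*(-40196 - 5923) + J(-20 - 1*(-77))) = 1/((sqrt(110) + 2302)*(-40196 - 5923) - 2) = 1/((2302 + sqrt(110))*(-46119) - 2) = 1/((-106165938 - 46119*sqrt(110)) - 2) = 1/(-106165940 - 46119*sqrt(110))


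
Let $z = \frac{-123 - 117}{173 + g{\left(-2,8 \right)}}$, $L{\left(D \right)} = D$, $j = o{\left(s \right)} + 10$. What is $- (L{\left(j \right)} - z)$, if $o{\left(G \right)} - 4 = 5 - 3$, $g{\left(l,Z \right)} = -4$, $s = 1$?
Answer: $- \frac{2944}{169} \approx -17.42$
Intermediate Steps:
$o{\left(G \right)} = 6$ ($o{\left(G \right)} = 4 + \left(5 - 3\right) = 4 + 2 = 6$)
$j = 16$ ($j = 6 + 10 = 16$)
$z = - \frac{240}{169}$ ($z = \frac{-123 - 117}{173 - 4} = - \frac{240}{169} \approx -1.4201$)
$- (L{\left(j \right)} - z) = - (16 - - \frac{240}{169}) = - (16 + \frac{240}{169}) = \left(-1\right) \frac{2944}{169} = - \frac{2944}{169}$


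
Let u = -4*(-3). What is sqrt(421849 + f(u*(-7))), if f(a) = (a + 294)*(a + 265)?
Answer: sqrt(459859) ≈ 678.13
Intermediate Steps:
u = 12 (u = -1*(-12) = 12)
f(a) = (265 + a)*(294 + a) (f(a) = (294 + a)*(265 + a) = (265 + a)*(294 + a))
sqrt(421849 + f(u*(-7))) = sqrt(421849 + (77910 + (12*(-7))**2 + 559*(12*(-7)))) = sqrt(421849 + (77910 + (-84)**2 + 559*(-84))) = sqrt(421849 + (77910 + 7056 - 46956)) = sqrt(421849 + 38010) = sqrt(459859)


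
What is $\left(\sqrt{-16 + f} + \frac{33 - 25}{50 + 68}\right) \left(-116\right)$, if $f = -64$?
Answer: $- \frac{464}{59} - 464 i \sqrt{5} \approx -7.8644 - 1037.5 i$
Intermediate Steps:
$\left(\sqrt{-16 + f} + \frac{33 - 25}{50 + 68}\right) \left(-116\right) = \left(\sqrt{-16 - 64} + \frac{33 - 25}{50 + 68}\right) \left(-116\right) = \left(\sqrt{-80} + \frac{8}{118}\right) \left(-116\right) = \left(4 i \sqrt{5} + 8 \cdot \frac{1}{118}\right) \left(-116\right) = \left(4 i \sqrt{5} + \frac{4}{59}\right) \left(-116\right) = \left(\frac{4}{59} + 4 i \sqrt{5}\right) \left(-116\right) = - \frac{464}{59} - 464 i \sqrt{5}$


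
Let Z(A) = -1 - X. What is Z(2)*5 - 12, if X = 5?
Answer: -42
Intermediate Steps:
Z(A) = -6 (Z(A) = -1 - 1*5 = -1 - 5 = -6)
Z(2)*5 - 12 = -6*5 - 12 = -30 - 12 = -42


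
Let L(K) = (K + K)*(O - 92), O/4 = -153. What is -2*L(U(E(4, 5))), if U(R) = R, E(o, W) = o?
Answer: 11264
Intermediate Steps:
O = -612 (O = 4*(-153) = -612)
L(K) = -1408*K (L(K) = (K + K)*(-612 - 92) = (2*K)*(-704) = -1408*K)
-2*L(U(E(4, 5))) = -(-2816)*4 = -2*(-5632) = 11264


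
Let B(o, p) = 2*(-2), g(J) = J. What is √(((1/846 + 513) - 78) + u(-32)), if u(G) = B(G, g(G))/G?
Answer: √138411898/564 ≈ 20.860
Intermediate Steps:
B(o, p) = -4
u(G) = -4/G
√(((1/846 + 513) - 78) + u(-32)) = √(((1/846 + 513) - 78) - 4/(-32)) = √(((1/846 + 513) - 78) - 4*(-1/32)) = √((433999/846 - 78) + ⅛) = √(368011/846 + ⅛) = √(1472467/3384) = √138411898/564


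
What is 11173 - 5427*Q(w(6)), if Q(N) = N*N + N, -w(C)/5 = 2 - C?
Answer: -2268167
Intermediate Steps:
w(C) = -10 + 5*C (w(C) = -5*(2 - C) = -10 + 5*C)
Q(N) = N + N² (Q(N) = N² + N = N + N²)
11173 - 5427*Q(w(6)) = 11173 - 5427*(-10 + 5*6)*(1 + (-10 + 5*6)) = 11173 - 5427*(-10 + 30)*(1 + (-10 + 30)) = 11173 - 5427*20*(1 + 20) = 11173 - 5427*20*21 = 11173 - 5427*420 = 11173 - 1*2279340 = 11173 - 2279340 = -2268167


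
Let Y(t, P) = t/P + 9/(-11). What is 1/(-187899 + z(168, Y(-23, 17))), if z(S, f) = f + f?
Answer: -187/35137925 ≈ -5.3219e-6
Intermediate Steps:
Y(t, P) = -9/11 + t/P (Y(t, P) = t/P + 9*(-1/11) = t/P - 9/11 = -9/11 + t/P)
z(S, f) = 2*f
1/(-187899 + z(168, Y(-23, 17))) = 1/(-187899 + 2*(-9/11 - 23/17)) = 1/(-187899 + 2*(-406/187)) = 1/(-187899 - 812/187) = 1/(-35137925/187) = -187/35137925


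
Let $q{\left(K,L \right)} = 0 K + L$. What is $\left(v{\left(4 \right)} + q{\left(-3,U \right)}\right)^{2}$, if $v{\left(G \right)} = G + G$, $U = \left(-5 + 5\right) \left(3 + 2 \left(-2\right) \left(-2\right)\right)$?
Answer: $64$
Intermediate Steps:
$U = 0$ ($U = 0 \left(3 - -8\right) = 0 \left(3 + 8\right) = 0 \cdot 11 = 0$)
$q{\left(K,L \right)} = L$ ($q{\left(K,L \right)} = 0 + L = L$)
$v{\left(G \right)} = 2 G$
$\left(v{\left(4 \right)} + q{\left(-3,U \right)}\right)^{2} = \left(2 \cdot 4 + 0\right)^{2} = \left(8 + 0\right)^{2} = 8^{2} = 64$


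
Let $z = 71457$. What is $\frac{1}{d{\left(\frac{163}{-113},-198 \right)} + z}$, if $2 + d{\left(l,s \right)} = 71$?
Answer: $\frac{1}{71526} \approx 1.3981 \cdot 10^{-5}$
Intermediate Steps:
$d{\left(l,s \right)} = 69$ ($d{\left(l,s \right)} = -2 + 71 = 69$)
$\frac{1}{d{\left(\frac{163}{-113},-198 \right)} + z} = \frac{1}{69 + 71457} = \frac{1}{71526}$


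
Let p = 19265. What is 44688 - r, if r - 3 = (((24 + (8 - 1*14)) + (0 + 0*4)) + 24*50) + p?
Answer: 24202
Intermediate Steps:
r = 20486 (r = 3 + ((((24 + (8 - 1*14)) + (0 + 0*4)) + 24*50) + 19265) = 3 + ((((24 + (8 - 14)) + (0 + 0)) + 1200) + 19265) = 3 + ((((24 - 6) + 0) + 1200) + 19265) = 3 + (((18 + 0) + 1200) + 19265) = 3 + ((18 + 1200) + 19265) = 3 + (1218 + 19265) = 3 + 20483 = 20486)
44688 - r = 44688 - 1*20486 = 44688 - 20486 = 24202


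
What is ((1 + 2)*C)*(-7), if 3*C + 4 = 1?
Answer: 21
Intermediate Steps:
C = -1 (C = -4/3 + (1/3)*1 = -4/3 + 1/3 = -1)
((1 + 2)*C)*(-7) = ((1 + 2)*(-1))*(-7) = (3*(-1))*(-7) = -3*(-7) = 21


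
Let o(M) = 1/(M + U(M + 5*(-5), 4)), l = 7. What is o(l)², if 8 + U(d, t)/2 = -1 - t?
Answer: 1/361 ≈ 0.0027701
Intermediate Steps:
U(d, t) = -18 - 2*t (U(d, t) = -16 + 2*(-1 - t) = -16 + (-2 - 2*t) = -18 - 2*t)
o(M) = 1/(-26 + M) (o(M) = 1/(M + (-18 - 2*4)) = 1/(M + (-18 - 8)) = 1/(M - 26) = 1/(-26 + M))
o(l)² = (1/(-26 + 7))² = (1/(-19))² = (-1/19)² = 1/361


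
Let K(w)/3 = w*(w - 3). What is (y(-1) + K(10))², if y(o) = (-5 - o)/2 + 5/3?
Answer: 395641/9 ≈ 43960.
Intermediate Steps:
y(o) = -⅚ - o/2 (y(o) = (-5 - o)*(½) + 5*(⅓) = (-5/2 - o/2) + 5/3 = -⅚ - o/2)
K(w) = 3*w*(-3 + w) (K(w) = 3*(w*(w - 3)) = 3*(w*(-3 + w)) = 3*w*(-3 + w))
(y(-1) + K(10))² = ((-⅚ - ½*(-1)) + 3*10*(-3 + 10))² = ((-⅚ + ½) + 3*10*7)² = (-⅓ + 210)² = (629/3)² = 395641/9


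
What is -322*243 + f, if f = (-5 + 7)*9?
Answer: -78228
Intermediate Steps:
f = 18 (f = 2*9 = 18)
-322*243 + f = -322*243 + 18 = -78246 + 18 = -78228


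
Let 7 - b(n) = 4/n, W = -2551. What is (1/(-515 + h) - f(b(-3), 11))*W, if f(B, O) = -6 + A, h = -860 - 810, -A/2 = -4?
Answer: 11150421/2185 ≈ 5103.2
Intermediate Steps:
A = 8 (A = -2*(-4) = 8)
h = -1670
b(n) = 7 - 4/n
f(B, O) = 2 (f(B, O) = -6 + 8 = 2)
(1/(-515 + h) - f(b(-3), 11))*W = (1/(-515 - 1670) - 1*2)*(-2551) = (1/(-2185) - 2)*(-2551) = (-1/2185 - 2)*(-2551) = -4371/2185*(-2551) = 11150421/2185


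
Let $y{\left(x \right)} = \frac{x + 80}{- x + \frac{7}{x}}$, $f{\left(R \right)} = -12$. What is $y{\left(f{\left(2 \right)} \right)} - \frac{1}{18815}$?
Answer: $\frac{15352903}{2577655} \approx 5.9562$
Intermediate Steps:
$y{\left(x \right)} = \frac{80 + x}{- x + \frac{7}{x}}$
$y{\left(f{\left(2 \right)} \right)} - \frac{1}{18815} = \left(-1\right) \left(-12\right) \frac{1}{-7 + \left(-12\right)^{2}} \left(80 - 12\right) - \frac{1}{18815} = \left(-1\right) \left(-12\right) \frac{1}{-7 + 144} \cdot 68 - \frac{1}{18815} = \left(-1\right) \left(-12\right) \frac{1}{137} \cdot 68 - \frac{1}{18815} = \frac{816}{137} - \frac{1}{18815} = \frac{15352903}{2577655}$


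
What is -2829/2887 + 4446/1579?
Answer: 8368611/4558573 ≈ 1.8358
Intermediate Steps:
-2829/2887 + 4446/1579 = 8368611/4558573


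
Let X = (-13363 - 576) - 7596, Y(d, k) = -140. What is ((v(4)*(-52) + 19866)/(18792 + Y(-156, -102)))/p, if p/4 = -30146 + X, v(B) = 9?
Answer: -3233/642636008 ≈ -5.0308e-6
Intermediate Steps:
X = -21535 (X = -13939 - 7596 = -21535)
p = -206724 (p = 4*(-30146 - 21535) = 4*(-51681) = -206724)
((v(4)*(-52) + 19866)/(18792 + Y(-156, -102)))/p = ((9*(-52) + 19866)/(18792 - 140))/(-206724) = ((-468 + 19866)/18652)*(-1/206724) = (19398*(1/18652))*(-1/206724) = (9699/9326)*(-1/206724) = -3233/642636008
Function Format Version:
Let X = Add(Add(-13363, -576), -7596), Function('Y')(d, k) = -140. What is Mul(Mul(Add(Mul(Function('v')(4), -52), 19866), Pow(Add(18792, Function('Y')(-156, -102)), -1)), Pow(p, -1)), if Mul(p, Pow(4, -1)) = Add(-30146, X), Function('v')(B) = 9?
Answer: Rational(-3233, 642636008) ≈ -5.0308e-6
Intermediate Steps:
X = -21535 (X = Add(-13939, -7596) = -21535)
p = -206724 (p = Mul(4, Add(-30146, -21535)) = Mul(4, -51681) = -206724)
Mul(Mul(Add(Mul(Function('v')(4), -52), 19866), Pow(Add(18792, Function('Y')(-156, -102)), -1)), Pow(p, -1)) = Mul(Mul(Add(Mul(9, -52), 19866), Pow(Add(18792, -140), -1)), Pow(-206724, -1)) = Mul(Mul(Add(-468, 19866), Pow(18652, -1)), Rational(-1, 206724)) = Mul(Mul(19398, Rational(1, 18652)), Rational(-1, 206724)) = Mul(Rational(9699, 9326), Rational(-1, 206724)) = Rational(-3233, 642636008)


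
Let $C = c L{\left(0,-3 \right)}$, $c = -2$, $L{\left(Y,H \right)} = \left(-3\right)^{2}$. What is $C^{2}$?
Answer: $324$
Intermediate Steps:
$L{\left(Y,H \right)} = 9$
$C = -18$ ($C = \left(-2\right) 9 = -18$)
$C^{2} = \left(-18\right)^{2} = 324$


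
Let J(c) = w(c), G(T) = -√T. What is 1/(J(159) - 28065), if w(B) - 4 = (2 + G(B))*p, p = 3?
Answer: -28055/787081594 + 3*√159/787081594 ≈ -3.5596e-5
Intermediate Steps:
w(B) = 10 - 3*√B (w(B) = 4 + (2 - √B)*3 = 4 + (6 - 3*√B) = 10 - 3*√B)
J(c) = 10 - 3*√c
1/(J(159) - 28065) = 1/((10 - 3*√159) - 28065) = 1/(-28055 - 3*√159)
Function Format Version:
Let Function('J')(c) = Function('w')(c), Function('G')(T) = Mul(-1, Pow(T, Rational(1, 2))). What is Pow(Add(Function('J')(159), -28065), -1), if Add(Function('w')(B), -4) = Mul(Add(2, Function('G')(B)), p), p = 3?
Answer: Add(Rational(-28055, 787081594), Mul(Rational(3, 787081594), Pow(159, Rational(1, 2)))) ≈ -3.5596e-5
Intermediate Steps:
Function('w')(B) = Add(10, Mul(-3, Pow(B, Rational(1, 2)))) (Function('w')(B) = Add(4, Mul(Add(2, Mul(-1, Pow(B, Rational(1, 2)))), 3)) = Add(4, Add(6, Mul(-3, Pow(B, Rational(1, 2))))) = Add(10, Mul(-3, Pow(B, Rational(1, 2)))))
Function('J')(c) = Add(10, Mul(-3, Pow(c, Rational(1, 2))))
Pow(Add(Function('J')(159), -28065), -1) = Pow(Add(Add(10, Mul(-3, Pow(159, Rational(1, 2)))), -28065), -1) = Pow(Add(-28055, Mul(-3, Pow(159, Rational(1, 2)))), -1)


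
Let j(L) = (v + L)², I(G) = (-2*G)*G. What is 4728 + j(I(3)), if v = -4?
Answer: 5212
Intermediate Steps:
I(G) = -2*G²
j(L) = (-4 + L)²
4728 + j(I(3)) = 4728 + (-4 - 2*3²)² = 4728 + (-4 - 2*9)² = 4728 + (-4 - 18)² = 4728 + (-22)² = 4728 + 484 = 5212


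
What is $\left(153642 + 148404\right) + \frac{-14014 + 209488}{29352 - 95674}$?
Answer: $\frac{10016049669}{33161} \approx 3.0204 \cdot 10^{5}$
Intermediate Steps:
$\left(153642 + 148404\right) + \frac{-14014 + 209488}{29352 - 95674} = 302046 + \frac{195474}{-66322} = 302046 + 195474 \left(- \frac{1}{66322}\right) = 302046 - \frac{97737}{33161} = \frac{10016049669}{33161}$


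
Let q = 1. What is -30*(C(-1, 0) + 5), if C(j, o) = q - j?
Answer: -210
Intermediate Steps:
C(j, o) = 1 - j
-30*(C(-1, 0) + 5) = -30*((1 - 1*(-1)) + 5) = -30*((1 + 1) + 5) = -30*(2 + 5) = -30*7 = -210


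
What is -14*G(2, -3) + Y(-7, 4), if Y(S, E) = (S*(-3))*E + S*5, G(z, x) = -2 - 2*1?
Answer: 105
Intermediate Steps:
G(z, x) = -4 (G(z, x) = -2 - 2 = -4)
Y(S, E) = 5*S - 3*E*S (Y(S, E) = (-3*S)*E + 5*S = -3*E*S + 5*S = 5*S - 3*E*S)
-14*G(2, -3) + Y(-7, 4) = -14*(-4) - 7*(5 - 3*4) = 56 - 7*(5 - 12) = 56 - 7*(-7) = 56 + 49 = 105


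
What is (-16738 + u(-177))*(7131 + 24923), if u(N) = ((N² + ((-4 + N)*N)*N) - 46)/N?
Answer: 85797018560/177 ≈ 4.8473e+8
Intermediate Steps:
u(N) = (-46 + N² + N²*(-4 + N))/N (u(N) = ((N² + (N*(-4 + N))*N) - 46)/N = ((N² + N²*(-4 + N)) - 46)/N = (-46 + N² + N²*(-4 + N))/N)
(-16738 + u(-177))*(7131 + 24923) = (-16738 + (-46 + (-177)²*(-3 - 177))/(-177))*(7131 + 24923) = (-16738 - (-46 + 31329*(-180))/177)*32054 = (-16738 - (-46 - 5639220)/177)*32054 = (-16738 - 1/177*(-5639266))*32054 = (-16738 + 5639266/177)*32054 = (2676640/177)*32054 = 85797018560/177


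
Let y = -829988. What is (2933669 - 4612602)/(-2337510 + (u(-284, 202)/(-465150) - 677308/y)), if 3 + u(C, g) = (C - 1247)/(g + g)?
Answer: 65466568551068340600/91146403834549281529 ≈ 0.71826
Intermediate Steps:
u(C, g) = -3 + (-1247 + C)/(2*g) (u(C, g) = -3 + (C - 1247)/(g + g) = -3 + (-1247 + C)/((2*g)) = -3 + (-1247 + C)*(1/(2*g)) = -3 + (-1247 + C)/(2*g))
(2933669 - 4612602)/(-2337510 + (u(-284, 202)/(-465150) - 677308/y)) = (2933669 - 4612602)/(-2337510 + (((½)*(-1247 - 284 - 6*202)/202)/(-465150) - 677308/(-829988))) = -1678933/(-2337510 + (((½)*(1/202)*(-1247 - 284 - 1212))*(-1/465150) - 677308*(-1/829988))) = -1678933/(-2337510 + (((½)*(1/202)*(-2743))*(-1/465150) + 169327/207497)) = -1678933/(-2337510 + (-2743/404*(-1/465150) + 169327/207497)) = -1678933/(-2337510 + (2743/187920600 + 169327/207497)) = -1678933/(-2337510 + 31820600600471/38992960738200) = -1678933/(-91146403834549281529/38992960738200) = -1678933*(-38992960738200/91146403834549281529) = 65466568551068340600/91146403834549281529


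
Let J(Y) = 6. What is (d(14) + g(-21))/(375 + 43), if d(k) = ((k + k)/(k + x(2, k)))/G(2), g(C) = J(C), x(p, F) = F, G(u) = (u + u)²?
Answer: 97/6688 ≈ 0.014504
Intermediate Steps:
G(u) = 4*u² (G(u) = (2*u)² = 4*u²)
g(C) = 6
d(k) = 1/16 (d(k) = ((k + k)/(k + k))/((4*2²)) = ((2*k)/((2*k)))/((4*4)) = ((2*k)*(1/(2*k)))/16 = 1*(1/16) = 1/16)
(d(14) + g(-21))/(375 + 43) = (1/16 + 6)/(375 + 43) = (97/16)/418 = (97/16)*(1/418) = 97/6688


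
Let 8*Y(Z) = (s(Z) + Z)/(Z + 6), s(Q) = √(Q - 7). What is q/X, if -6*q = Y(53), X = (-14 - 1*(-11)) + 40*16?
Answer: -53/1803984 - √46/1803984 ≈ -3.3139e-5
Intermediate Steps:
s(Q) = √(-7 + Q)
Y(Z) = (Z + √(-7 + Z))/(8*(6 + Z)) (Y(Z) = ((√(-7 + Z) + Z)/(Z + 6))/8 = ((Z + √(-7 + Z))/(6 + Z))/8 = (Z + √(-7 + Z))/(8*(6 + Z)))
X = 637 (X = (-14 + 11) + 640 = -3 + 640 = 637)
q = -53/2832 - √46/2832 (q = -(53 + √(-7 + 53))/(48*(6 + 53)) = -(53 + √46)/(48*59) = -(53/472 + √46/472)/6 = -53/2832 - √46/2832 ≈ -0.021110)
q/X = (-53/2832 - √46/2832)/637 = (-53/2832 - √46/2832)*(1/637) = -53/1803984 - √46/1803984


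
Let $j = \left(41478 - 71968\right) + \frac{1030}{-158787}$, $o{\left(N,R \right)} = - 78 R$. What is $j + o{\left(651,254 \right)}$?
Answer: $- \frac{7987304704}{158787} \approx -50302.0$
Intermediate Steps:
$j = - \frac{4841416660}{158787}$ ($j = -30490 + 1030 \left(- \frac{1}{158787}\right) = -30490 - \frac{1030}{158787} = - \frac{4841416660}{158787} \approx -30490.0$)
$j + o{\left(651,254 \right)} = - \frac{4841416660}{158787} - 19812 = - \frac{7987304704}{158787}$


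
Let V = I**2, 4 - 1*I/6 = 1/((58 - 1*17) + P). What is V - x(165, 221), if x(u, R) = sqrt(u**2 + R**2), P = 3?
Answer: 275625/484 - sqrt(76066) ≈ 293.67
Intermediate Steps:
x(u, R) = sqrt(R**2 + u**2)
I = 525/22 (I = 24 - 6/((58 - 1*17) + 3) = 24 - 6/((58 - 17) + 3) = 24 - 6/(41 + 3) = 24 - 6/44 = 24 - 6*1/44 = 24 - 3/22 = 525/22 ≈ 23.864)
V = 275625/484 (V = (525/22)**2 = 275625/484 ≈ 569.47)
V - x(165, 221) = 275625/484 - sqrt(221**2 + 165**2) = 275625/484 - sqrt(48841 + 27225) = 275625/484 - sqrt(76066)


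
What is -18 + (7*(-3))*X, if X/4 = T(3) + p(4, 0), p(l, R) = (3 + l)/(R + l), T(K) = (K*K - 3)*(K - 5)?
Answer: 843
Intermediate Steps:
T(K) = (-5 + K)*(-3 + K**2) (T(K) = (K**2 - 3)*(-5 + K) = (-3 + K**2)*(-5 + K) = (-5 + K)*(-3 + K**2))
p(l, R) = (3 + l)/(R + l)
X = -41 (X = 4*((15 + 3**3 - 5*3**2 - 3*3) + (3 + 4)/(0 + 4)) = 4*((15 + 27 - 5*9 - 9) + 7/4) = 4*((15 + 27 - 45 - 9) + (1/4)*7) = 4*(-12 + 7/4) = 4*(-41/4) = -41)
-18 + (7*(-3))*X = -18 + (7*(-3))*(-41) = -18 - 21*(-41) = -18 + 861 = 843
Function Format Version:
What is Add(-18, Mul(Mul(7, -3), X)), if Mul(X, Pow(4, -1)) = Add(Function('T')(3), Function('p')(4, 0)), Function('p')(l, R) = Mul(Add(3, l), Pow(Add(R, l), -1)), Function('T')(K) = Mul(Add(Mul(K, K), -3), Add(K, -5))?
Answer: 843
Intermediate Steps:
Function('T')(K) = Mul(Add(-5, K), Add(-3, Pow(K, 2))) (Function('T')(K) = Mul(Add(Pow(K, 2), -3), Add(-5, K)) = Mul(Add(-3, Pow(K, 2)), Add(-5, K)) = Mul(Add(-5, K), Add(-3, Pow(K, 2))))
Function('p')(l, R) = Mul(Pow(Add(R, l), -1), Add(3, l))
X = -41 (X = Mul(4, Add(Add(15, Pow(3, 3), Mul(-5, Pow(3, 2)), Mul(-3, 3)), Mul(Pow(Add(0, 4), -1), Add(3, 4)))) = Mul(4, Add(Add(15, 27, Mul(-5, 9), -9), Mul(Pow(4, -1), 7))) = Mul(4, Add(Add(15, 27, -45, -9), Mul(Rational(1, 4), 7))) = Mul(4, Add(-12, Rational(7, 4))) = Mul(4, Rational(-41, 4)) = -41)
Add(-18, Mul(Mul(7, -3), X)) = Add(-18, Mul(Mul(7, -3), -41)) = Add(-18, Mul(-21, -41)) = Add(-18, 861) = 843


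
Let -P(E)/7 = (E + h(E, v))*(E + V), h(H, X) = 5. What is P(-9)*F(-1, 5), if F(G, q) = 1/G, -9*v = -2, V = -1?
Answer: 280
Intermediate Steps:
v = 2/9 (v = -⅑*(-2) = 2/9 ≈ 0.22222)
P(E) = -7*(-1 + E)*(5 + E) (P(E) = -7*(E + 5)*(E - 1) = -7*(5 + E)*(-1 + E) = -7*(-1 + E)*(5 + E))
P(-9)*F(-1, 5) = (35 - 28*(-9) - 7*(-9)²)/(-1) = (35 + 252 - 7*81)*(-1) = (35 + 252 - 567)*(-1) = -280*(-1) = 280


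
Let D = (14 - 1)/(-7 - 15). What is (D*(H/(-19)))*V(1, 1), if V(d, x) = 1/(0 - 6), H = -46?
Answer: 299/1254 ≈ 0.23844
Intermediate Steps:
V(d, x) = -⅙ (V(d, x) = 1/(-6) = -⅙)
D = -13/22 (D = 13/(-22) = 13*(-1/22) = -13/22 ≈ -0.59091)
(D*(H/(-19)))*V(1, 1) = -(-299)/(11*(-19))*(-⅙) = -(-299)*(-1)/(11*19)*(-⅙) = -13/22*46/19*(-⅙) = -299/209*(-⅙) = 299/1254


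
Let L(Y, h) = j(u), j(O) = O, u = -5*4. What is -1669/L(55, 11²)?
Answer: 1669/20 ≈ 83.450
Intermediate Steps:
u = -20
L(Y, h) = -20
-1669/L(55, 11²) = -1669/(-20) = -1669*(-1/20) = 1669/20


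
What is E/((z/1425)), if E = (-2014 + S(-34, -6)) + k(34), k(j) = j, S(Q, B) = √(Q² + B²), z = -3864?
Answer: 235125/322 - 475*√298/644 ≈ 717.47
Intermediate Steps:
S(Q, B) = √(B² + Q²)
E = -1980 + 2*√298 (E = (-2014 + √((-6)² + (-34)²)) + 34 = (-2014 + √(36 + 1156)) + 34 = (-2014 + √1192) + 34 = (-2014 + 2*√298) + 34 = -1980 + 2*√298 ≈ -1945.5)
E/((z/1425)) = (-1980 + 2*√298)/((-3864/1425)) = (-1980 + 2*√298)/((-3864*1/1425)) = (-1980 + 2*√298)/(-1288/475) = (-1980 + 2*√298)*(-475/1288) = 235125/322 - 475*√298/644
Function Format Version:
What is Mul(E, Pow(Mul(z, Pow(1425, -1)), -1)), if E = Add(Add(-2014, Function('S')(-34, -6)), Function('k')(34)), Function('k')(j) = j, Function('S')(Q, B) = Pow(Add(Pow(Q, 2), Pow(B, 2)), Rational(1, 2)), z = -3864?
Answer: Add(Rational(235125, 322), Mul(Rational(-475, 644), Pow(298, Rational(1, 2)))) ≈ 717.47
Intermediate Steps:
Function('S')(Q, B) = Pow(Add(Pow(B, 2), Pow(Q, 2)), Rational(1, 2))
E = Add(-1980, Mul(2, Pow(298, Rational(1, 2)))) (E = Add(Add(-2014, Pow(Add(Pow(-6, 2), Pow(-34, 2)), Rational(1, 2))), 34) = Add(Add(-2014, Pow(Add(36, 1156), Rational(1, 2))), 34) = Add(Add(-2014, Pow(1192, Rational(1, 2))), 34) = Add(Add(-2014, Mul(2, Pow(298, Rational(1, 2)))), 34) = Add(-1980, Mul(2, Pow(298, Rational(1, 2)))) ≈ -1945.5)
Mul(E, Pow(Mul(z, Pow(1425, -1)), -1)) = Mul(Add(-1980, Mul(2, Pow(298, Rational(1, 2)))), Pow(Mul(-3864, Pow(1425, -1)), -1)) = Mul(Add(-1980, Mul(2, Pow(298, Rational(1, 2)))), Pow(Mul(-3864, Rational(1, 1425)), -1)) = Mul(Add(-1980, Mul(2, Pow(298, Rational(1, 2)))), Pow(Rational(-1288, 475), -1)) = Mul(Add(-1980, Mul(2, Pow(298, Rational(1, 2)))), Rational(-475, 1288)) = Add(Rational(235125, 322), Mul(Rational(-475, 644), Pow(298, Rational(1, 2))))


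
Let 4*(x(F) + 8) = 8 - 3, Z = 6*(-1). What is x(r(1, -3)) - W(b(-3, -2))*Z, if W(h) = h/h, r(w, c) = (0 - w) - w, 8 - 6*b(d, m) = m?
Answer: -3/4 ≈ -0.75000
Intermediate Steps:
b(d, m) = 4/3 - m/6
Z = -6
r(w, c) = -2*w (r(w, c) = -w - w = -2*w)
W(h) = 1
x(F) = -27/4 (x(F) = -8 + (8 - 3)/4 = -8 + (1/4)*5 = -8 + 5/4 = -27/4)
x(r(1, -3)) - W(b(-3, -2))*Z = -27/4 - (-6) = -27/4 - 1*(-6) = -27/4 + 6 = -3/4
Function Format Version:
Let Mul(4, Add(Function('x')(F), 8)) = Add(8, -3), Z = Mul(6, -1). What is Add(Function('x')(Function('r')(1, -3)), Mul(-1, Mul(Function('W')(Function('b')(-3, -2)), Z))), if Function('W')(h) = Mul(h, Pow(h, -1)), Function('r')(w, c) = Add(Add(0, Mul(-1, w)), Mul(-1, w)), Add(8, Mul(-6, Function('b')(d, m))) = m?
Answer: Rational(-3, 4) ≈ -0.75000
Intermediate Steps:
Function('b')(d, m) = Add(Rational(4, 3), Mul(Rational(-1, 6), m))
Z = -6
Function('r')(w, c) = Mul(-2, w) (Function('r')(w, c) = Add(Mul(-1, w), Mul(-1, w)) = Mul(-2, w))
Function('W')(h) = 1
Function('x')(F) = Rational(-27, 4) (Function('x')(F) = Add(-8, Mul(Rational(1, 4), Add(8, -3))) = Add(-8, Mul(Rational(1, 4), 5)) = Add(-8, Rational(5, 4)) = Rational(-27, 4))
Add(Function('x')(Function('r')(1, -3)), Mul(-1, Mul(Function('W')(Function('b')(-3, -2)), Z))) = Add(Rational(-27, 4), Mul(-1, Mul(1, -6))) = Add(Rational(-27, 4), Mul(-1, -6)) = Add(Rational(-27, 4), 6) = Rational(-3, 4)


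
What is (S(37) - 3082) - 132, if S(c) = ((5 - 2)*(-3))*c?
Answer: -3547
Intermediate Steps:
S(c) = -9*c (S(c) = (3*(-3))*c = -9*c)
(S(37) - 3082) - 132 = (-9*37 - 3082) - 132 = (-333 - 3082) - 132 = -3415 - 132 = -3547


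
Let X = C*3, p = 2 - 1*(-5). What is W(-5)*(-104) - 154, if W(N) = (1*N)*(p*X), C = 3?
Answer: 32606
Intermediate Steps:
p = 7 (p = 2 + 5 = 7)
X = 9 (X = 3*3 = 9)
W(N) = 63*N (W(N) = (1*N)*(7*9) = N*63 = 63*N)
W(-5)*(-104) - 154 = (63*(-5))*(-104) - 154 = -315*(-104) - 154 = 32760 - 154 = 32606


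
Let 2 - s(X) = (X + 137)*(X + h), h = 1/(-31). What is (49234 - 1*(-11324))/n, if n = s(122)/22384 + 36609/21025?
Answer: 883500743032800/4815094111 ≈ 1.8349e+5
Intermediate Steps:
h = -1/31 ≈ -0.032258
s(X) = 2 - (137 + X)*(-1/31 + X) (s(X) = 2 - (X + 137)*(X - 1/31) = 2 - (137 + X)*(-1/31 + X))
n = 4815094111/14589331600 (n = (199/31 - 1*122² - 4246/31*122)/22384 + 36609/21025 = (199/31 - 1*14884 - 518012/31)*(1/22384) + 36609*(1/21025) = (199/31 - 14884 - 518012/31)*(1/22384) + 36609/21025 = -979217/31*1/22384 + 36609/21025 = -979217/693904 + 36609/21025 = 4815094111/14589331600 ≈ 0.33004)
(49234 - 1*(-11324))/n = (49234 - 1*(-11324))/(4815094111/14589331600) = (49234 + 11324)*(14589331600/4815094111) = 60558*(14589331600/4815094111) = 883500743032800/4815094111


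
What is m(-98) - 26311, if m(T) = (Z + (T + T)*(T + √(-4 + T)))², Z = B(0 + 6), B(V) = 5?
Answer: 365194626 - 7531496*I*√102 ≈ 3.6519e+8 - 7.6064e+7*I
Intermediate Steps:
Z = 5
m(T) = (5 + 2*T*(T + √(-4 + T)))² (m(T) = (5 + (T + T)*(T + √(-4 + T)))² = (5 + (2*T)*(T + √(-4 + T)))² = (5 + 2*T*(T + √(-4 + T)))²)
m(-98) - 26311 = (5 + 2*(-98)² + 2*(-98)*√(-4 - 98))² - 26311 = (5 + 2*9604 + 2*(-98)*√(-102))² - 26311 = (5 + 19208 + 2*(-98)*(I*√102))² - 26311 = (5 + 19208 - 196*I*√102)² - 26311 = (19213 - 196*I*√102)² - 26311 = -26311 + (19213 - 196*I*√102)²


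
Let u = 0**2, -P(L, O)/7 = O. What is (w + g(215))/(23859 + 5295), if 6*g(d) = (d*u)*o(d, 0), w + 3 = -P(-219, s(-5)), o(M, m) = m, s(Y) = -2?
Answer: -17/29154 ≈ -0.00058311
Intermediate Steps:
P(L, O) = -7*O
w = -17 (w = -3 - (-7)*(-2) = -3 - 1*14 = -3 - 14 = -17)
u = 0
g(d) = 0 (g(d) = ((d*0)*0)/6 = (0*0)/6 = (1/6)*0 = 0)
(w + g(215))/(23859 + 5295) = (-17 + 0)/(23859 + 5295) = -17/29154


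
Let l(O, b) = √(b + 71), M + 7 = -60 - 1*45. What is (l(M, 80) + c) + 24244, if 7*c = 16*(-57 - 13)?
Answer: 24084 + √151 ≈ 24096.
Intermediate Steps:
M = -112 (M = -7 + (-60 - 1*45) = -7 + (-60 - 45) = -7 - 105 = -112)
l(O, b) = √(71 + b)
c = -160 (c = (16*(-57 - 13))/7 = (16*(-70))/7 = (⅐)*(-1120) = -160)
(l(M, 80) + c) + 24244 = (√(71 + 80) - 160) + 24244 = (√151 - 160) + 24244 = (-160 + √151) + 24244 = 24084 + √151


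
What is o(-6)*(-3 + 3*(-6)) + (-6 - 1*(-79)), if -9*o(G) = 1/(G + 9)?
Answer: 664/9 ≈ 73.778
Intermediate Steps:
o(G) = -1/(9*(9 + G)) (o(G) = -1/(9*(G + 9)) = -1/(9*(9 + G)))
o(-6)*(-3 + 3*(-6)) + (-6 - 1*(-79)) = (-1/(81 + 9*(-6)))*(-3 + 3*(-6)) + (-6 - 1*(-79)) = (-1/(81 - 54))*(-3 - 18) + (-6 + 79) = -1/27*(-21) + 73 = 7/9 + 73 = 664/9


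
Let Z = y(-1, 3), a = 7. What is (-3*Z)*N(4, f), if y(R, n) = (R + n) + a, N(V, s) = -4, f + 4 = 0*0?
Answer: 108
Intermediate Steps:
f = -4 (f = -4 + 0*0 = -4 + 0 = -4)
y(R, n) = 7 + R + n (y(R, n) = (R + n) + 7 = 7 + R + n)
Z = 9 (Z = 7 - 1 + 3 = 9)
(-3*Z)*N(4, f) = -3*9*(-4) = -27*(-4) = 108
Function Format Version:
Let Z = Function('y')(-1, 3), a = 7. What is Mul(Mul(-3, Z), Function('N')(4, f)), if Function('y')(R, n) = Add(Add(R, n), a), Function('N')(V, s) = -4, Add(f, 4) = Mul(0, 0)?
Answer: 108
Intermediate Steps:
f = -4 (f = Add(-4, Mul(0, 0)) = Add(-4, 0) = -4)
Function('y')(R, n) = Add(7, R, n) (Function('y')(R, n) = Add(Add(R, n), 7) = Add(7, R, n))
Z = 9 (Z = Add(7, -1, 3) = 9)
Mul(Mul(-3, Z), Function('N')(4, f)) = Mul(Mul(-3, 9), -4) = Mul(-27, -4) = 108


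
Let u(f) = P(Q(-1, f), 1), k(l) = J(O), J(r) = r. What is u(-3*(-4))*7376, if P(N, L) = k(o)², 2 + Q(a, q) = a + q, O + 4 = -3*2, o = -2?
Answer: 737600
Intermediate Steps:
O = -10 (O = -4 - 3*2 = -4 - 6 = -10)
Q(a, q) = -2 + a + q (Q(a, q) = -2 + (a + q) = -2 + a + q)
k(l) = -10
P(N, L) = 100 (P(N, L) = (-10)² = 100)
u(f) = 100
u(-3*(-4))*7376 = 100*7376 = 737600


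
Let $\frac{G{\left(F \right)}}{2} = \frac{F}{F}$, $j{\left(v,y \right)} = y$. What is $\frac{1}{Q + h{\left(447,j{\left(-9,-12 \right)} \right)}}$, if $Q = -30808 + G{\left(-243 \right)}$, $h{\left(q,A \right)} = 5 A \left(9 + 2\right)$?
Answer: $- \frac{1}{31466} \approx -3.178 \cdot 10^{-5}$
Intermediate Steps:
$G{\left(F \right)} = 2$ ($G{\left(F \right)} = 2 \frac{F}{F} = 2 \cdot 1 = 2$)
$h{\left(q,A \right)} = 55 A$ ($h{\left(q,A \right)} = 5 A 11 = 55 A$)
$Q = -30806$ ($Q = -30808 + 2 = -30806$)
$\frac{1}{Q + h{\left(447,j{\left(-9,-12 \right)} \right)}} = \frac{1}{-30806 + 55 \left(-12\right)} = \frac{1}{-30806 - 660} = \frac{1}{-31466} = - \frac{1}{31466}$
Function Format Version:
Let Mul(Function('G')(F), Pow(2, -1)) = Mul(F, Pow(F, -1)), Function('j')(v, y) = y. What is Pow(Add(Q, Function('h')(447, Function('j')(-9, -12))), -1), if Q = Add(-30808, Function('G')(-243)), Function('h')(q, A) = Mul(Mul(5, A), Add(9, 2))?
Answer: Rational(-1, 31466) ≈ -3.1780e-5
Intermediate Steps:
Function('G')(F) = 2 (Function('G')(F) = Mul(2, Mul(F, Pow(F, -1))) = Mul(2, 1) = 2)
Function('h')(q, A) = Mul(55, A) (Function('h')(q, A) = Mul(Mul(5, A), 11) = Mul(55, A))
Q = -30806 (Q = Add(-30808, 2) = -30806)
Pow(Add(Q, Function('h')(447, Function('j')(-9, -12))), -1) = Pow(Add(-30806, Mul(55, -12)), -1) = Pow(Add(-30806, -660), -1) = Pow(-31466, -1) = Rational(-1, 31466)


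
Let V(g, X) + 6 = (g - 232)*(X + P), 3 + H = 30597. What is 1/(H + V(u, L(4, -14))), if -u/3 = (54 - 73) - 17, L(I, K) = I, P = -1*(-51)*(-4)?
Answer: 1/55388 ≈ 1.8054e-5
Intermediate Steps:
P = -204 (P = 51*(-4) = -204)
u = 108 (u = -3*((54 - 73) - 17) = -3*(-19 - 17) = -3*(-36) = 108)
H = 30594 (H = -3 + 30597 = 30594)
V(g, X) = -6 + (-232 + g)*(-204 + X) (V(g, X) = -6 + (g - 232)*(X - 204) = -6 + (-232 + g)*(-204 + X))
1/(H + V(u, L(4, -14))) = 1/(30594 + (47322 - 232*4 - 204*108 + 4*108)) = 1/(30594 + (47322 - 928 - 22032 + 432)) = 1/(30594 + 24794) = 1/55388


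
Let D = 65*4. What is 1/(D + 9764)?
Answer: 1/10024 ≈ 9.9761e-5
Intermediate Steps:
D = 260
1/(D + 9764) = 1/(260 + 9764) = 1/10024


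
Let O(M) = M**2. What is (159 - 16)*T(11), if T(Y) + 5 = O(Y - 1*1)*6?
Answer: 85085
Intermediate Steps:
T(Y) = -5 + 6*(-1 + Y)**2 (T(Y) = -5 + (Y - 1*1)**2*6 = -5 + (Y - 1)**2*6 = -5 + (-1 + Y)**2*6 = -5 + 6*(-1 + Y)**2)
(159 - 16)*T(11) = (159 - 16)*(-5 + 6*(-1 + 11)**2) = 143*(-5 + 6*10**2) = 143*(-5 + 6*100) = 143*(-5 + 600) = 143*595 = 85085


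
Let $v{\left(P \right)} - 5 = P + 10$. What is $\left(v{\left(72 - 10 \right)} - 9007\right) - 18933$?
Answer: $-27863$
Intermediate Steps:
$v{\left(P \right)} = 15 + P$ ($v{\left(P \right)} = 5 + \left(P + 10\right) = 5 + \left(10 + P\right) = 15 + P$)
$\left(v{\left(72 - 10 \right)} - 9007\right) - 18933 = \left(\left(15 + \left(72 - 10\right)\right) - 9007\right) - 18933 = \left(\left(15 + 62\right) - 9007\right) - 18933 = \left(77 - 9007\right) - 18933 = -8930 - 18933 = -27863$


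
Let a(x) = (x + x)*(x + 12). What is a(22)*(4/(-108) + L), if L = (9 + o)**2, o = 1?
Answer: 4037704/27 ≈ 1.4954e+5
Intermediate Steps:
a(x) = 2*x*(12 + x) (a(x) = (2*x)*(12 + x) = 2*x*(12 + x))
L = 100 (L = (9 + 1)**2 = 10**2 = 100)
a(22)*(4/(-108) + L) = (2*22*(12 + 22))*(4/(-108) + 100) = (2*22*34)*(4*(-1/108) + 100) = 1496*(-1/27 + 100) = 1496*(2699/27) = 4037704/27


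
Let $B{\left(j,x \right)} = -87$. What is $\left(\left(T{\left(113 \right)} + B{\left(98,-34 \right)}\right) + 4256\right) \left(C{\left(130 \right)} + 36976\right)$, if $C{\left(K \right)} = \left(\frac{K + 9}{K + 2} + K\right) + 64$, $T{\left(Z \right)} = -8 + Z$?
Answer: $\frac{10485359323}{66} \approx 1.5887 \cdot 10^{8}$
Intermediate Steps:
$C{\left(K \right)} = 64 + K + \frac{9 + K}{2 + K}$ ($C{\left(K \right)} = \left(\frac{9 + K}{2 + K} + K\right) + 64 = \left(K + \frac{9 + K}{2 + K}\right) + 64 = 64 + K + \frac{9 + K}{2 + K}$)
$\left(\left(T{\left(113 \right)} + B{\left(98,-34 \right)}\right) + 4256\right) \left(C{\left(130 \right)} + 36976\right) = \left(\left(\left(-8 + 113\right) - 87\right) + 4256\right) \left(\frac{137 + 130^{2} + 67 \cdot 130}{2 + 130} + 36976\right) = \left(\left(105 - 87\right) + 4256\right) \left(\frac{137 + 16900 + 8710}{132} + 36976\right) = \left(18 + 4256\right) \left(\frac{1}{132} \cdot 25747 + 36976\right) = 4274 \left(\frac{25747}{132} + 36976\right) = 4274 \cdot \frac{4906579}{132} = \frac{10485359323}{66}$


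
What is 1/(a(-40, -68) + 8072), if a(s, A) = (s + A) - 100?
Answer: 1/7864 ≈ 0.00012716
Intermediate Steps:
a(s, A) = -100 + A + s (a(s, A) = (A + s) - 100 = -100 + A + s)
1/(a(-40, -68) + 8072) = 1/((-100 - 68 - 40) + 8072) = 1/(-208 + 8072) = 1/7864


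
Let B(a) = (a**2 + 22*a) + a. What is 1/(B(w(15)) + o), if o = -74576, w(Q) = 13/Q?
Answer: -225/16774946 ≈ -1.3413e-5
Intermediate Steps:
B(a) = a**2 + 23*a
1/(B(w(15)) + o) = 1/((13/15)*(23 + 13/15) - 74576) = 1/((13*(1/15))*(23 + 13*(1/15)) - 74576) = 1/(13*(23 + 13/15)/15 - 74576) = 1/((13/15)*(358/15) - 74576) = 1/(4654/225 - 74576) = 1/(-16774946/225) = -225/16774946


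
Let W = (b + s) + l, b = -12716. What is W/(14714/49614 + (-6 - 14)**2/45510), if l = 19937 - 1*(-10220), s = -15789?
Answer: 20722808596/3830443 ≈ 5410.0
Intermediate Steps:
l = 30157 (l = 19937 + 10220 = 30157)
W = 1652 (W = (-12716 - 15789) + 30157 = -28505 + 30157 = 1652)
W/(14714/49614 + (-6 - 14)**2/45510) = 1652/(14714/49614 + (-6 - 14)**2/45510) = 1652/(14714*(1/49614) + (-20)**2*(1/45510)) = 1652/(7357/24807 + 400*(1/45510)) = 1652/(7357/24807 + 40/4551) = 1652/(3830443/12544073) = 1652*(12544073/3830443) = 20722808596/3830443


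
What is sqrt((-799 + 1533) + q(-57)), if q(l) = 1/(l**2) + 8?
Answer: sqrt(2410759)/57 ≈ 27.240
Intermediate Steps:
q(l) = 8 + l**(-2) (q(l) = l**(-2) + 8 = 8 + l**(-2))
sqrt((-799 + 1533) + q(-57)) = sqrt((-799 + 1533) + (8 + (-57)**(-2))) = sqrt(734 + (8 + 1/3249)) = sqrt(734 + 25993/3249) = sqrt(2410759/3249) = sqrt(2410759)/57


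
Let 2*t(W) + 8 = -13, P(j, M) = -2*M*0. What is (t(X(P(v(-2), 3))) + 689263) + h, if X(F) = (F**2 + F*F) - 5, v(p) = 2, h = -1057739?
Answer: -736973/2 ≈ -3.6849e+5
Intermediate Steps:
P(j, M) = 0
X(F) = -5 + 2*F**2 (X(F) = (F**2 + F**2) - 5 = 2*F**2 - 5 = -5 + 2*F**2)
t(W) = -21/2 (t(W) = -4 + (1/2)*(-13) = -4 - 13/2 = -21/2)
(t(X(P(v(-2), 3))) + 689263) + h = (-21/2 + 689263) - 1057739 = 1378505/2 - 1057739 = -736973/2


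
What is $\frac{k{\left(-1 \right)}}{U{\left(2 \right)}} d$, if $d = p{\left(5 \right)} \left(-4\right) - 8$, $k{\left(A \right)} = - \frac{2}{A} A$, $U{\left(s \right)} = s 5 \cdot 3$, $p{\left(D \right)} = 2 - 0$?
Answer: $\frac{16}{15} \approx 1.0667$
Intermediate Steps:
$p{\left(D \right)} = 2$ ($p{\left(D \right)} = 2 + 0 = 2$)
$U{\left(s \right)} = 15 s$ ($U{\left(s \right)} = 5 s 3 = 15 s$)
$k{\left(A \right)} = -2$
$d = -16$ ($d = 2 \left(-4\right) - 8 = -8 - 8 = -16$)
$\frac{k{\left(-1 \right)}}{U{\left(2 \right)}} d = \frac{1}{15 \cdot 2} \left(-2\right) \left(-16\right) = \frac{1}{30} \left(-2\right) \left(-16\right) = \left(- \frac{1}{15}\right) \left(-16\right) = \frac{16}{15}$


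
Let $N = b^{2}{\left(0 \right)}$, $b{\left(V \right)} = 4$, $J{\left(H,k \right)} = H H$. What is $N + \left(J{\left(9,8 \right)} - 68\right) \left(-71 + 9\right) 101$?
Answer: $-81390$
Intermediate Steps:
$J{\left(H,k \right)} = H^{2}$
$N = 16$ ($N = 4^{2} = 16$)
$N + \left(J{\left(9,8 \right)} - 68\right) \left(-71 + 9\right) 101 = 16 + \left(9^{2} - 68\right) \left(-71 + 9\right) 101 = 16 + \left(81 - 68\right) \left(-62\right) 101 = 16 + 13 \left(-62\right) 101 = 16 - 81406 = -81390$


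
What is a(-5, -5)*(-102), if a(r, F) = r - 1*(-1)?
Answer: 408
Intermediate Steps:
a(r, F) = 1 + r (a(r, F) = r + 1 = 1 + r)
a(-5, -5)*(-102) = (1 - 5)*(-102) = -4*(-102) = 408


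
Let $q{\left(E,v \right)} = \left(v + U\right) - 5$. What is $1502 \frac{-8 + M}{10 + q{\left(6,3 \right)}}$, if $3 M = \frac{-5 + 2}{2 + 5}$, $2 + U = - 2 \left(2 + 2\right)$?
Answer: $\frac{42807}{7} \approx 6115.3$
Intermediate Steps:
$U = -10$ ($U = -2 - 2 \left(2 + 2\right) = -2 - 8 = -10$)
$M = - \frac{1}{7}$ ($M = \frac{\left(-5 + 2\right) \frac{1}{2 + 5}}{3} = \frac{\left(-3\right) \frac{1}{7}}{3} = \frac{1}{3} \left(- \frac{3}{7}\right) = - \frac{1}{7} \approx -0.14286$)
$q{\left(E,v \right)} = -15 + v$ ($q{\left(E,v \right)} = \left(v - 10\right) - 5 = \left(-10 + v\right) - 5 = -15 + v$)
$1502 \frac{-8 + M}{10 + q{\left(6,3 \right)}} = 1502 \frac{-8 - \frac{1}{7}}{10 + \left(-15 + 3\right)} = 1502 \left(- \frac{57}{7 \left(10 - 12\right)}\right) = 1502 \left(- \frac{57}{7 \left(-2\right)}\right) = 1502 \left(\left(- \frac{57}{7}\right) \left(- \frac{1}{2}\right)\right) = 1502 \cdot \frac{57}{14} = \frac{42807}{7}$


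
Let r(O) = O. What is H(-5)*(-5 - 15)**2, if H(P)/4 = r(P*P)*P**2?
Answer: 1000000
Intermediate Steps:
H(P) = 4*P**4 (H(P) = 4*((P*P)*P**2) = 4*(P**2*P**2) = 4*P**4)
H(-5)*(-5 - 15)**2 = (4*(-5)**4)*(-5 - 15)**2 = (4*625)*(-20)**2 = 2500*400 = 1000000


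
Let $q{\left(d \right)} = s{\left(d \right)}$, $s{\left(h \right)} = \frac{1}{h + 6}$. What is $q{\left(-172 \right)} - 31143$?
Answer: $- \frac{5169739}{166} \approx -31143.0$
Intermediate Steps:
$s{\left(h \right)} = \frac{1}{6 + h}$
$q{\left(d \right)} = \frac{1}{6 + d}$
$q{\left(-172 \right)} - 31143 = \frac{1}{6 - 172} - 31143 = \frac{1}{-166} - 31143 = - \frac{1}{166} - 31143 = - \frac{5169739}{166}$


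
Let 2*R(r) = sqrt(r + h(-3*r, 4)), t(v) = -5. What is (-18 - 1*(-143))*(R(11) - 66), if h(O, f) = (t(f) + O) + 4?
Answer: -8250 + 125*I*sqrt(23)/2 ≈ -8250.0 + 299.74*I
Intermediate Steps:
h(O, f) = -1 + O (h(O, f) = (-5 + O) + 4 = -1 + O)
R(r) = sqrt(-1 - 2*r)/2 (R(r) = sqrt(r + (-1 - 3*r))/2 = sqrt(-1 - 2*r)/2)
(-18 - 1*(-143))*(R(11) - 66) = (-18 - 1*(-143))*(sqrt(-1 - 2*11)/2 - 66) = (-18 + 143)*(sqrt(-1 - 22)/2 - 66) = 125*(sqrt(-23)/2 - 66) = 125*((I*sqrt(23))/2 - 66) = 125*(I*sqrt(23)/2 - 66) = 125*(-66 + I*sqrt(23)/2) = -8250 + 125*I*sqrt(23)/2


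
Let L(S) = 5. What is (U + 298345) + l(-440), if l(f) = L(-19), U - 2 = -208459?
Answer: 89893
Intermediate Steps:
U = -208457 (U = 2 - 208459 = -208457)
l(f) = 5
(U + 298345) + l(-440) = (-208457 + 298345) + 5 = 89888 + 5 = 89893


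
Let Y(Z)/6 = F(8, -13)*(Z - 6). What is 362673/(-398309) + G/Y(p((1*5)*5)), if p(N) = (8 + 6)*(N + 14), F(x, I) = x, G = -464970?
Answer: -109944757/5832864 ≈ -18.849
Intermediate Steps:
p(N) = 196 + 14*N (p(N) = 14*(14 + N) = 196 + 14*N)
Y(Z) = -288 + 48*Z (Y(Z) = 6*(8*(Z - 6)) = 6*(8*(-6 + Z)) = 6*(-48 + 8*Z) = -288 + 48*Z)
362673/(-398309) + G/Y(p((1*5)*5)) = 362673/(-398309) - 464970/(-288 + 48*(196 + 14*((1*5)*5))) = 362673*(-1/398309) - 464970/(-288 + 48*(196 + 14*(5*5))) = -6147/6751 - 464970/(-288 + 48*(196 + 14*25)) = -6147/6751 - 464970/(-288 + 48*(196 + 350)) = -6147/6751 - 464970/(-288 + 48*546) = -6147/6751 - 464970/(-288 + 26208) = -6147/6751 - 464970/25920 = -6147/6751 - 464970*1/25920 = -6147/6751 - 15499/864 = -109944757/5832864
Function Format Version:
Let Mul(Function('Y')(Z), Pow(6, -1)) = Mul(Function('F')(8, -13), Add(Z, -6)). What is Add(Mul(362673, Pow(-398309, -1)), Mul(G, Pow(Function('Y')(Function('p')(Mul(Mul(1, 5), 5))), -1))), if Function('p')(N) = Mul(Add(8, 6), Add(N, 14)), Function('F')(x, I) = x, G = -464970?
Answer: Rational(-109944757, 5832864) ≈ -18.849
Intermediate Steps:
Function('p')(N) = Add(196, Mul(14, N)) (Function('p')(N) = Mul(14, Add(14, N)) = Add(196, Mul(14, N)))
Function('Y')(Z) = Add(-288, Mul(48, Z)) (Function('Y')(Z) = Mul(6, Mul(8, Add(Z, -6))) = Mul(6, Mul(8, Add(-6, Z))) = Mul(6, Add(-48, Mul(8, Z))) = Add(-288, Mul(48, Z)))
Add(Mul(362673, Pow(-398309, -1)), Mul(G, Pow(Function('Y')(Function('p')(Mul(Mul(1, 5), 5))), -1))) = Add(Mul(362673, Pow(-398309, -1)), Mul(-464970, Pow(Add(-288, Mul(48, Add(196, Mul(14, Mul(Mul(1, 5), 5))))), -1))) = Add(Mul(362673, Rational(-1, 398309)), Mul(-464970, Pow(Add(-288, Mul(48, Add(196, Mul(14, Mul(5, 5))))), -1))) = Add(Rational(-6147, 6751), Mul(-464970, Pow(Add(-288, Mul(48, Add(196, Mul(14, 25)))), -1))) = Add(Rational(-6147, 6751), Mul(-464970, Pow(Add(-288, Mul(48, Add(196, 350))), -1))) = Add(Rational(-6147, 6751), Mul(-464970, Pow(Add(-288, Mul(48, 546)), -1))) = Add(Rational(-6147, 6751), Mul(-464970, Pow(Add(-288, 26208), -1))) = Add(Rational(-6147, 6751), Mul(-464970, Pow(25920, -1))) = Add(Rational(-6147, 6751), Mul(-464970, Rational(1, 25920))) = Add(Rational(-6147, 6751), Rational(-15499, 864)) = Rational(-109944757, 5832864)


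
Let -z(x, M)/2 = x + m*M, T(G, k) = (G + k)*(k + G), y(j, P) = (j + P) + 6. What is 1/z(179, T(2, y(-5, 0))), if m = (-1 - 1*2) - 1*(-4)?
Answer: -1/376 ≈ -0.0026596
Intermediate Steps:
y(j, P) = 6 + P + j (y(j, P) = (P + j) + 6 = 6 + P + j)
T(G, k) = (G + k)² (T(G, k) = (G + k)*(G + k) = (G + k)²)
m = 1 (m = (-1 - 2) + 4 = -3 + 4 = 1)
z(x, M) = -2*M - 2*x (z(x, M) = -2*(x + 1*M) = -2*(x + M) = -2*(M + x) = -2*M - 2*x)
1/z(179, T(2, y(-5, 0))) = 1/(-2*(2 + (6 + 0 - 5))² - 2*179) = 1/(-2*(2 + 1)² - 358) = 1/(-2*3² - 358) = 1/(-2*9 - 358) = 1/(-18 - 358) = 1/(-376) = -1/376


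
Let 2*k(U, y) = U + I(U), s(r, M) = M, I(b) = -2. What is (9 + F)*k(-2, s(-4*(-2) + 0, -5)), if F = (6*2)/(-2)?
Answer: -6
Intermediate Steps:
k(U, y) = -1 + U/2 (k(U, y) = (U - 2)/2 = (-2 + U)/2 = -1 + U/2)
F = -6 (F = 12*(-½) = -6)
(9 + F)*k(-2, s(-4*(-2) + 0, -5)) = (9 - 6)*(-1 + (½)*(-2)) = 3*(-1 - 1) = 3*(-2) = -6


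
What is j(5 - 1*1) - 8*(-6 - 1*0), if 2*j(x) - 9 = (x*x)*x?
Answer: 169/2 ≈ 84.500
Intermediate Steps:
j(x) = 9/2 + x³/2 (j(x) = 9/2 + ((x*x)*x)/2 = 9/2 + (x²*x)/2 = 9/2 + x³/2)
j(5 - 1*1) - 8*(-6 - 1*0) = (9/2 + (5 - 1*1)³/2) - 8*(-6 - 1*0) = (9/2 + (5 - 1)³/2) - 8*(-6 + 0) = (9/2 + (½)*4³) - 8*(-6) = (9/2 + (½)*64) + 48 = (9/2 + 32) + 48 = 73/2 + 48 = 169/2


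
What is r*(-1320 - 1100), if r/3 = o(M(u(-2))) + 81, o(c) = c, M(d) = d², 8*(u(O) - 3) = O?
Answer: -2571855/4 ≈ -6.4296e+5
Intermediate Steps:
u(O) = 3 + O/8
r = 4251/16 (r = 3*((3 + (⅛)*(-2))² + 81) = 3*((3 - ¼)² + 81) = 3*((11/4)² + 81) = 3*(121/16 + 81) = 3*(1417/16) = 4251/16 ≈ 265.69)
r*(-1320 - 1100) = 4251*(-1320 - 1100)/16 = (4251/16)*(-2420) = -2571855/4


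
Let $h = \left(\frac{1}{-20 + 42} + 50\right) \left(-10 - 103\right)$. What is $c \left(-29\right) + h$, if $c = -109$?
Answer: $- \frac{54871}{22} \approx -2494.1$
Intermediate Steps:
$h = - \frac{124413}{22}$ ($h = \left(\frac{1}{22} + 50\right) \left(-113\right) = \frac{1101}{22} \left(-113\right) = - \frac{124413}{22} \approx -5655.1$)
$c \left(-29\right) + h = \left(-109\right) \left(-29\right) - \frac{124413}{22} = 3161 - \frac{124413}{22} = - \frac{54871}{22}$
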